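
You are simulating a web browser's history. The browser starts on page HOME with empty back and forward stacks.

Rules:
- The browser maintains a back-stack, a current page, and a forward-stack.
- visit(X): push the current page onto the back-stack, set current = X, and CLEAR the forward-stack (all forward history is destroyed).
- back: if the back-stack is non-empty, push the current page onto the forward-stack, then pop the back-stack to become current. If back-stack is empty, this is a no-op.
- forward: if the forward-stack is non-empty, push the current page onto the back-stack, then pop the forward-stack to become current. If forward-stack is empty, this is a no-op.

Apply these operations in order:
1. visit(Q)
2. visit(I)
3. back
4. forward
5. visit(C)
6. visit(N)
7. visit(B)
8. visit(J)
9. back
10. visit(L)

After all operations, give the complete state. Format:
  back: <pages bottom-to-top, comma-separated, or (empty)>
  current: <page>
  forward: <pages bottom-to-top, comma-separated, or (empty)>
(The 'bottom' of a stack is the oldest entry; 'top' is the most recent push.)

Answer: back: HOME,Q,I,C,N,B
current: L
forward: (empty)

Derivation:
After 1 (visit(Q)): cur=Q back=1 fwd=0
After 2 (visit(I)): cur=I back=2 fwd=0
After 3 (back): cur=Q back=1 fwd=1
After 4 (forward): cur=I back=2 fwd=0
After 5 (visit(C)): cur=C back=3 fwd=0
After 6 (visit(N)): cur=N back=4 fwd=0
After 7 (visit(B)): cur=B back=5 fwd=0
After 8 (visit(J)): cur=J back=6 fwd=0
After 9 (back): cur=B back=5 fwd=1
After 10 (visit(L)): cur=L back=6 fwd=0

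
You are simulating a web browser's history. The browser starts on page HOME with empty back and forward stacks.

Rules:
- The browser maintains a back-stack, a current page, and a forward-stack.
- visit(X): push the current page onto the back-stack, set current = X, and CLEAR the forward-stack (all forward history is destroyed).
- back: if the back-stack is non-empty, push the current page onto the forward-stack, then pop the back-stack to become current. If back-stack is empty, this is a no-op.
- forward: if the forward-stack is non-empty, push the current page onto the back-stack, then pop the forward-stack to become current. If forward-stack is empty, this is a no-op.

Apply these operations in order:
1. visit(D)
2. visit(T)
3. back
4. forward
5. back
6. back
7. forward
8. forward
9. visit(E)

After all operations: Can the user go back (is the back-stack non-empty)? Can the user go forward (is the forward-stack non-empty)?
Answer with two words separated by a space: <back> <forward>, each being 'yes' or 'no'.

After 1 (visit(D)): cur=D back=1 fwd=0
After 2 (visit(T)): cur=T back=2 fwd=0
After 3 (back): cur=D back=1 fwd=1
After 4 (forward): cur=T back=2 fwd=0
After 5 (back): cur=D back=1 fwd=1
After 6 (back): cur=HOME back=0 fwd=2
After 7 (forward): cur=D back=1 fwd=1
After 8 (forward): cur=T back=2 fwd=0
After 9 (visit(E)): cur=E back=3 fwd=0

Answer: yes no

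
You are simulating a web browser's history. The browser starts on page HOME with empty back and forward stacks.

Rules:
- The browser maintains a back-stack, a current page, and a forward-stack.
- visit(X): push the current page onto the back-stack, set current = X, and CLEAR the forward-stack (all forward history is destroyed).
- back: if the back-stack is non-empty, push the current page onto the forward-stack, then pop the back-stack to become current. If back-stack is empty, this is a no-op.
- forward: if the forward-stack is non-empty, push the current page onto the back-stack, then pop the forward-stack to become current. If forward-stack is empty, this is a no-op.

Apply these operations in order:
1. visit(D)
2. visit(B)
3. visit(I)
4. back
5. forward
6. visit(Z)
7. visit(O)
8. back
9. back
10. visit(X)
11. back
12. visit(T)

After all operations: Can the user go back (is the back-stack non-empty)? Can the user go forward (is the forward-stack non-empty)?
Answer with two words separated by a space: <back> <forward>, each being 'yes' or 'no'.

After 1 (visit(D)): cur=D back=1 fwd=0
After 2 (visit(B)): cur=B back=2 fwd=0
After 3 (visit(I)): cur=I back=3 fwd=0
After 4 (back): cur=B back=2 fwd=1
After 5 (forward): cur=I back=3 fwd=0
After 6 (visit(Z)): cur=Z back=4 fwd=0
After 7 (visit(O)): cur=O back=5 fwd=0
After 8 (back): cur=Z back=4 fwd=1
After 9 (back): cur=I back=3 fwd=2
After 10 (visit(X)): cur=X back=4 fwd=0
After 11 (back): cur=I back=3 fwd=1
After 12 (visit(T)): cur=T back=4 fwd=0

Answer: yes no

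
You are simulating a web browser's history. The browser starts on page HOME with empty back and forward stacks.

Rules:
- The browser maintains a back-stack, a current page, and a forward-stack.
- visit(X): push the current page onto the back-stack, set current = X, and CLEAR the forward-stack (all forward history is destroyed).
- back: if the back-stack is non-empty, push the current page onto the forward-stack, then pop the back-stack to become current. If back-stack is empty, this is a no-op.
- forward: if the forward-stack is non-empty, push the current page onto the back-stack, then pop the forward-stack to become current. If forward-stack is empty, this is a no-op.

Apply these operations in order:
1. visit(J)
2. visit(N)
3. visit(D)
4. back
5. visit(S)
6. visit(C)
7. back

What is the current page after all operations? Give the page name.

After 1 (visit(J)): cur=J back=1 fwd=0
After 2 (visit(N)): cur=N back=2 fwd=0
After 3 (visit(D)): cur=D back=3 fwd=0
After 4 (back): cur=N back=2 fwd=1
After 5 (visit(S)): cur=S back=3 fwd=0
After 6 (visit(C)): cur=C back=4 fwd=0
After 7 (back): cur=S back=3 fwd=1

Answer: S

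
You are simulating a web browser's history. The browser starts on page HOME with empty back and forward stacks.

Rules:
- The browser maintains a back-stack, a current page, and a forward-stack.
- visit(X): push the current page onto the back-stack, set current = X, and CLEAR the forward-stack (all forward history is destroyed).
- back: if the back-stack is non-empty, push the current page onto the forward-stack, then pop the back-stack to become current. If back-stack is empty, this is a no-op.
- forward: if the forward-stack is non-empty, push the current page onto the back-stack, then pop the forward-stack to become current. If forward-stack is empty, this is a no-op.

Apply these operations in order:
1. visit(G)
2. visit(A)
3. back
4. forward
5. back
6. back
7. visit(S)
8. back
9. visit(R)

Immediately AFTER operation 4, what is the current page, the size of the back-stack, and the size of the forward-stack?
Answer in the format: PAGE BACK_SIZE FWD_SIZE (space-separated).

After 1 (visit(G)): cur=G back=1 fwd=0
After 2 (visit(A)): cur=A back=2 fwd=0
After 3 (back): cur=G back=1 fwd=1
After 4 (forward): cur=A back=2 fwd=0

A 2 0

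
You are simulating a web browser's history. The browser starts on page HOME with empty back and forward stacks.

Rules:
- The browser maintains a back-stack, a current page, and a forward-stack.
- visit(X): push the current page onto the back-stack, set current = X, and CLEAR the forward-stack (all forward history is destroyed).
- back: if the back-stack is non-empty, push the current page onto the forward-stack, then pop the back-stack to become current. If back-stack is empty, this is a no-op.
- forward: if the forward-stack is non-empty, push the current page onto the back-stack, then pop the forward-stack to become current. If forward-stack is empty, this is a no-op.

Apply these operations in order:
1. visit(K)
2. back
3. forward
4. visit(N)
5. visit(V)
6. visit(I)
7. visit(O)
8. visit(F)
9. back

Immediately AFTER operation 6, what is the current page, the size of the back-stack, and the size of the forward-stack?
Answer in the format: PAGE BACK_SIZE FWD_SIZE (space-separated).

After 1 (visit(K)): cur=K back=1 fwd=0
After 2 (back): cur=HOME back=0 fwd=1
After 3 (forward): cur=K back=1 fwd=0
After 4 (visit(N)): cur=N back=2 fwd=0
After 5 (visit(V)): cur=V back=3 fwd=0
After 6 (visit(I)): cur=I back=4 fwd=0

I 4 0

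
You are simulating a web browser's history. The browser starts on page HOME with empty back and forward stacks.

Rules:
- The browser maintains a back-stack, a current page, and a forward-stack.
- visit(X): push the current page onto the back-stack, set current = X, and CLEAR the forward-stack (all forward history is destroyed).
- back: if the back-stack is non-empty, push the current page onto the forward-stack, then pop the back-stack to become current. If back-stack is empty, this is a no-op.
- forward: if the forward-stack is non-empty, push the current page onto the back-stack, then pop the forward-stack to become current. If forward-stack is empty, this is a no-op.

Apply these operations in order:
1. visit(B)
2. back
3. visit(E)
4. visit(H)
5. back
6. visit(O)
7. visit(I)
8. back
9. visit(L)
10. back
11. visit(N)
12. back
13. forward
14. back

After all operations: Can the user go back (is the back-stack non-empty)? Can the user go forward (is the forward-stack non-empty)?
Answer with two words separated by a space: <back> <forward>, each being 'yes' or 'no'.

After 1 (visit(B)): cur=B back=1 fwd=0
After 2 (back): cur=HOME back=0 fwd=1
After 3 (visit(E)): cur=E back=1 fwd=0
After 4 (visit(H)): cur=H back=2 fwd=0
After 5 (back): cur=E back=1 fwd=1
After 6 (visit(O)): cur=O back=2 fwd=0
After 7 (visit(I)): cur=I back=3 fwd=0
After 8 (back): cur=O back=2 fwd=1
After 9 (visit(L)): cur=L back=3 fwd=0
After 10 (back): cur=O back=2 fwd=1
After 11 (visit(N)): cur=N back=3 fwd=0
After 12 (back): cur=O back=2 fwd=1
After 13 (forward): cur=N back=3 fwd=0
After 14 (back): cur=O back=2 fwd=1

Answer: yes yes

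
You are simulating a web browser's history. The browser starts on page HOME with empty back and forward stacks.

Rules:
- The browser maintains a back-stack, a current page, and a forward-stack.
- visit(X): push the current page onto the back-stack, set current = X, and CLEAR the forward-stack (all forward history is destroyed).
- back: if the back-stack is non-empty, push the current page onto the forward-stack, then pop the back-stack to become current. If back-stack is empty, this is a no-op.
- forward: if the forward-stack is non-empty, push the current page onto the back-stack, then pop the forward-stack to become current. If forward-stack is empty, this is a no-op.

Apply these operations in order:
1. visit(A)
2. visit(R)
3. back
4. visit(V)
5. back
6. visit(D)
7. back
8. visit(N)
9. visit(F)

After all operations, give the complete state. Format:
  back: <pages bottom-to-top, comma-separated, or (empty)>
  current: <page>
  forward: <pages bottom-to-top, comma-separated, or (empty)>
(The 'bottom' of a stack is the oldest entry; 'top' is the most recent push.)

After 1 (visit(A)): cur=A back=1 fwd=0
After 2 (visit(R)): cur=R back=2 fwd=0
After 3 (back): cur=A back=1 fwd=1
After 4 (visit(V)): cur=V back=2 fwd=0
After 5 (back): cur=A back=1 fwd=1
After 6 (visit(D)): cur=D back=2 fwd=0
After 7 (back): cur=A back=1 fwd=1
After 8 (visit(N)): cur=N back=2 fwd=0
After 9 (visit(F)): cur=F back=3 fwd=0

Answer: back: HOME,A,N
current: F
forward: (empty)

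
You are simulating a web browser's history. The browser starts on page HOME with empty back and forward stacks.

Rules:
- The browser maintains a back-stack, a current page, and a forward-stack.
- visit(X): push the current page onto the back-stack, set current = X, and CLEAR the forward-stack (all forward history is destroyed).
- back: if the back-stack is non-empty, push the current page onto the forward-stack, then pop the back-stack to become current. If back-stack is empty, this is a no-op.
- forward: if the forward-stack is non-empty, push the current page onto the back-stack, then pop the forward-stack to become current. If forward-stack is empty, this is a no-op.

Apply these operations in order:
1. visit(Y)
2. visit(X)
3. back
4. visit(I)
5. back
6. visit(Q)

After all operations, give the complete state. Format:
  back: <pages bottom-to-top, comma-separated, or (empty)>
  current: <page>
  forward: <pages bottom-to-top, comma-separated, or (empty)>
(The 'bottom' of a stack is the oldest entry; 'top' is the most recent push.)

Answer: back: HOME,Y
current: Q
forward: (empty)

Derivation:
After 1 (visit(Y)): cur=Y back=1 fwd=0
After 2 (visit(X)): cur=X back=2 fwd=0
After 3 (back): cur=Y back=1 fwd=1
After 4 (visit(I)): cur=I back=2 fwd=0
After 5 (back): cur=Y back=1 fwd=1
After 6 (visit(Q)): cur=Q back=2 fwd=0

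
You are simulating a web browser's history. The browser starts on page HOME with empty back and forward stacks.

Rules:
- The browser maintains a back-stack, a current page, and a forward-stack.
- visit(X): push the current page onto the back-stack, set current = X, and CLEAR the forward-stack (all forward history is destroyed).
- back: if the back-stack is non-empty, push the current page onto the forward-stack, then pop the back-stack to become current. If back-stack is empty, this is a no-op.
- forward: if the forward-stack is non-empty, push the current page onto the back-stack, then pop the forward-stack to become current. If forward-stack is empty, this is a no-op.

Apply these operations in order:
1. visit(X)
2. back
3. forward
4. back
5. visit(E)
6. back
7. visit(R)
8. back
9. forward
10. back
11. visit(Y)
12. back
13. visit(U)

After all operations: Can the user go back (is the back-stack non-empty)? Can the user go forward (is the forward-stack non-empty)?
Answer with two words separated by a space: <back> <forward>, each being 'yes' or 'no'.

After 1 (visit(X)): cur=X back=1 fwd=0
After 2 (back): cur=HOME back=0 fwd=1
After 3 (forward): cur=X back=1 fwd=0
After 4 (back): cur=HOME back=0 fwd=1
After 5 (visit(E)): cur=E back=1 fwd=0
After 6 (back): cur=HOME back=0 fwd=1
After 7 (visit(R)): cur=R back=1 fwd=0
After 8 (back): cur=HOME back=0 fwd=1
After 9 (forward): cur=R back=1 fwd=0
After 10 (back): cur=HOME back=0 fwd=1
After 11 (visit(Y)): cur=Y back=1 fwd=0
After 12 (back): cur=HOME back=0 fwd=1
After 13 (visit(U)): cur=U back=1 fwd=0

Answer: yes no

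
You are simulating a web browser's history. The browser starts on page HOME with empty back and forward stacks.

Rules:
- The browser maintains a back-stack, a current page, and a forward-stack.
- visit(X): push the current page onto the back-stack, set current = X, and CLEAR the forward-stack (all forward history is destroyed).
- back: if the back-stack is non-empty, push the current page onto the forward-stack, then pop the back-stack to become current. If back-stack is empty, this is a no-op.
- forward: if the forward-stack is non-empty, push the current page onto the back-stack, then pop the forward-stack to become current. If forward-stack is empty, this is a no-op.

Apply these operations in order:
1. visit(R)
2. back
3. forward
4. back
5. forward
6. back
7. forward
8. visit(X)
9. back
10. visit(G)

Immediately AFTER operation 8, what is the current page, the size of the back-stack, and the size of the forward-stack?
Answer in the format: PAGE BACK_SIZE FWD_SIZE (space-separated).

After 1 (visit(R)): cur=R back=1 fwd=0
After 2 (back): cur=HOME back=0 fwd=1
After 3 (forward): cur=R back=1 fwd=0
After 4 (back): cur=HOME back=0 fwd=1
After 5 (forward): cur=R back=1 fwd=0
After 6 (back): cur=HOME back=0 fwd=1
After 7 (forward): cur=R back=1 fwd=0
After 8 (visit(X)): cur=X back=2 fwd=0

X 2 0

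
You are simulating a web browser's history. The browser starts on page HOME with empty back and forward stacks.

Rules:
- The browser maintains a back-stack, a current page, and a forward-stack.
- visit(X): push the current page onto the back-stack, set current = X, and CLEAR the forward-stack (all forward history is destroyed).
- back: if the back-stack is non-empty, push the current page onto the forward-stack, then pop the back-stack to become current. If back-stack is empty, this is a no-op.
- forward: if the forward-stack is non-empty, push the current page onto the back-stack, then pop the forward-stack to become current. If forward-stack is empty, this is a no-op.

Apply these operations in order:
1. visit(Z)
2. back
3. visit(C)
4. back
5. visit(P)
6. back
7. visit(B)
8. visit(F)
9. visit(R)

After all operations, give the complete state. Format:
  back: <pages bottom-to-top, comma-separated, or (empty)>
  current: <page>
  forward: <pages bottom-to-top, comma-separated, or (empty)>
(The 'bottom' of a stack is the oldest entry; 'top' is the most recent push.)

Answer: back: HOME,B,F
current: R
forward: (empty)

Derivation:
After 1 (visit(Z)): cur=Z back=1 fwd=0
After 2 (back): cur=HOME back=0 fwd=1
After 3 (visit(C)): cur=C back=1 fwd=0
After 4 (back): cur=HOME back=0 fwd=1
After 5 (visit(P)): cur=P back=1 fwd=0
After 6 (back): cur=HOME back=0 fwd=1
After 7 (visit(B)): cur=B back=1 fwd=0
After 8 (visit(F)): cur=F back=2 fwd=0
After 9 (visit(R)): cur=R back=3 fwd=0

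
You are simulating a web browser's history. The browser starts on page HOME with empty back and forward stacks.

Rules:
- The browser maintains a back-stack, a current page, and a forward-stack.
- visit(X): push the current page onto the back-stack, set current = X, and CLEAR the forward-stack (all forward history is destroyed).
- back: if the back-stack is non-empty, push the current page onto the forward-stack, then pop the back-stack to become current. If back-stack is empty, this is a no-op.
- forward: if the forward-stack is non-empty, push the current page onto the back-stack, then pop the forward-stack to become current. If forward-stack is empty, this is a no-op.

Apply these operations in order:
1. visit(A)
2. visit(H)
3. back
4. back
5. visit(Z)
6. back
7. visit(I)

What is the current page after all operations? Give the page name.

After 1 (visit(A)): cur=A back=1 fwd=0
After 2 (visit(H)): cur=H back=2 fwd=0
After 3 (back): cur=A back=1 fwd=1
After 4 (back): cur=HOME back=0 fwd=2
After 5 (visit(Z)): cur=Z back=1 fwd=0
After 6 (back): cur=HOME back=0 fwd=1
After 7 (visit(I)): cur=I back=1 fwd=0

Answer: I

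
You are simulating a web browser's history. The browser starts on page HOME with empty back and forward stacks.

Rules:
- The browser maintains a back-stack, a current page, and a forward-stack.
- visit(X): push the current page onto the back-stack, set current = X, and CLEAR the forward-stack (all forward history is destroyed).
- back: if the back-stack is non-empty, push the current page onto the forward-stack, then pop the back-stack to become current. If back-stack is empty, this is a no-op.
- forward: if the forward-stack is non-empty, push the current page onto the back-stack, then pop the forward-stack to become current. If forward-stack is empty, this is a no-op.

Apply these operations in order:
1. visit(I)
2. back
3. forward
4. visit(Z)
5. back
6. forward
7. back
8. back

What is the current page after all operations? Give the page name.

Answer: HOME

Derivation:
After 1 (visit(I)): cur=I back=1 fwd=0
After 2 (back): cur=HOME back=0 fwd=1
After 3 (forward): cur=I back=1 fwd=0
After 4 (visit(Z)): cur=Z back=2 fwd=0
After 5 (back): cur=I back=1 fwd=1
After 6 (forward): cur=Z back=2 fwd=0
After 7 (back): cur=I back=1 fwd=1
After 8 (back): cur=HOME back=0 fwd=2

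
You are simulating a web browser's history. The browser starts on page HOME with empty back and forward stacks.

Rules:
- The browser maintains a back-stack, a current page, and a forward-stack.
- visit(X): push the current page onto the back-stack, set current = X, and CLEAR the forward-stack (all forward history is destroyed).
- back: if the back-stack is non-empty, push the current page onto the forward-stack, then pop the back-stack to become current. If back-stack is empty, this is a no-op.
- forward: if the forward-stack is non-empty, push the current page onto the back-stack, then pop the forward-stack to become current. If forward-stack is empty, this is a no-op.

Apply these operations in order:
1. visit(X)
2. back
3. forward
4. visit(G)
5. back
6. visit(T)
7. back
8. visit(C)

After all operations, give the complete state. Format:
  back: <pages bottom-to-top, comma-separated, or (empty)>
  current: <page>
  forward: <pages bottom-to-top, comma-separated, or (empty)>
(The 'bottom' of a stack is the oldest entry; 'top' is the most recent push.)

Answer: back: HOME,X
current: C
forward: (empty)

Derivation:
After 1 (visit(X)): cur=X back=1 fwd=0
After 2 (back): cur=HOME back=0 fwd=1
After 3 (forward): cur=X back=1 fwd=0
After 4 (visit(G)): cur=G back=2 fwd=0
After 5 (back): cur=X back=1 fwd=1
After 6 (visit(T)): cur=T back=2 fwd=0
After 7 (back): cur=X back=1 fwd=1
After 8 (visit(C)): cur=C back=2 fwd=0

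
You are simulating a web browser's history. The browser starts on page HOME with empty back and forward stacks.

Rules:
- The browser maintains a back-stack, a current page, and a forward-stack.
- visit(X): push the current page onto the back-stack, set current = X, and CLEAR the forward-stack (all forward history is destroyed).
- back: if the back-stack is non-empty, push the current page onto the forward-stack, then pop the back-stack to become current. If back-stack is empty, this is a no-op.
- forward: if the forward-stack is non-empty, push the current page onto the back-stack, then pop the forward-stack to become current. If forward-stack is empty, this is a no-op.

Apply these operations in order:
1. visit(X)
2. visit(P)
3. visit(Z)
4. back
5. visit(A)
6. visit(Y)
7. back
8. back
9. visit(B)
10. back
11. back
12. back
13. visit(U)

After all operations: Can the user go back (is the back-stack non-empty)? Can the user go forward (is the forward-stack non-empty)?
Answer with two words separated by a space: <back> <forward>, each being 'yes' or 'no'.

Answer: yes no

Derivation:
After 1 (visit(X)): cur=X back=1 fwd=0
After 2 (visit(P)): cur=P back=2 fwd=0
After 3 (visit(Z)): cur=Z back=3 fwd=0
After 4 (back): cur=P back=2 fwd=1
After 5 (visit(A)): cur=A back=3 fwd=0
After 6 (visit(Y)): cur=Y back=4 fwd=0
After 7 (back): cur=A back=3 fwd=1
After 8 (back): cur=P back=2 fwd=2
After 9 (visit(B)): cur=B back=3 fwd=0
After 10 (back): cur=P back=2 fwd=1
After 11 (back): cur=X back=1 fwd=2
After 12 (back): cur=HOME back=0 fwd=3
After 13 (visit(U)): cur=U back=1 fwd=0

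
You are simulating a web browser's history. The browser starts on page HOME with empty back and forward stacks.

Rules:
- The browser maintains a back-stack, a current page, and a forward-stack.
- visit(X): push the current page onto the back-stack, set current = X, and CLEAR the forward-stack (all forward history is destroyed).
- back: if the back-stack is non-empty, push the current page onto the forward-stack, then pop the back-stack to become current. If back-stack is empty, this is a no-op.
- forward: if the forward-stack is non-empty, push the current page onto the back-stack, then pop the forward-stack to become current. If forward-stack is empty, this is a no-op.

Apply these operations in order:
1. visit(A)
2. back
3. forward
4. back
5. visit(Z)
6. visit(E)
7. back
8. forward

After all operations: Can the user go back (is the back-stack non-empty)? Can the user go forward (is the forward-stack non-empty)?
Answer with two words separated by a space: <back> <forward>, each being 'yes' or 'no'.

After 1 (visit(A)): cur=A back=1 fwd=0
After 2 (back): cur=HOME back=0 fwd=1
After 3 (forward): cur=A back=1 fwd=0
After 4 (back): cur=HOME back=0 fwd=1
After 5 (visit(Z)): cur=Z back=1 fwd=0
After 6 (visit(E)): cur=E back=2 fwd=0
After 7 (back): cur=Z back=1 fwd=1
After 8 (forward): cur=E back=2 fwd=0

Answer: yes no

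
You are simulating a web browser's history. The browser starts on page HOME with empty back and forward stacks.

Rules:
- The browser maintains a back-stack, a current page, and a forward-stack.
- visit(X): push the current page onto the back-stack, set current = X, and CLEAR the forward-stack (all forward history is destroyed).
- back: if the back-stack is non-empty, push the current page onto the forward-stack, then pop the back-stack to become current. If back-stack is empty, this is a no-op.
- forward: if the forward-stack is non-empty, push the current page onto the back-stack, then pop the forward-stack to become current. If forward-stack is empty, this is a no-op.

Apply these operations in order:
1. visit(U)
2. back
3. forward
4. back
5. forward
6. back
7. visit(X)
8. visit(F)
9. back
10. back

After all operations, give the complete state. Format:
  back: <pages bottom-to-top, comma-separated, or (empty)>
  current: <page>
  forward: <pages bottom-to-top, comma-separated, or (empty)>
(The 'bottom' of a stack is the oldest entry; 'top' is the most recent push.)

Answer: back: (empty)
current: HOME
forward: F,X

Derivation:
After 1 (visit(U)): cur=U back=1 fwd=0
After 2 (back): cur=HOME back=0 fwd=1
After 3 (forward): cur=U back=1 fwd=0
After 4 (back): cur=HOME back=0 fwd=1
After 5 (forward): cur=U back=1 fwd=0
After 6 (back): cur=HOME back=0 fwd=1
After 7 (visit(X)): cur=X back=1 fwd=0
After 8 (visit(F)): cur=F back=2 fwd=0
After 9 (back): cur=X back=1 fwd=1
After 10 (back): cur=HOME back=0 fwd=2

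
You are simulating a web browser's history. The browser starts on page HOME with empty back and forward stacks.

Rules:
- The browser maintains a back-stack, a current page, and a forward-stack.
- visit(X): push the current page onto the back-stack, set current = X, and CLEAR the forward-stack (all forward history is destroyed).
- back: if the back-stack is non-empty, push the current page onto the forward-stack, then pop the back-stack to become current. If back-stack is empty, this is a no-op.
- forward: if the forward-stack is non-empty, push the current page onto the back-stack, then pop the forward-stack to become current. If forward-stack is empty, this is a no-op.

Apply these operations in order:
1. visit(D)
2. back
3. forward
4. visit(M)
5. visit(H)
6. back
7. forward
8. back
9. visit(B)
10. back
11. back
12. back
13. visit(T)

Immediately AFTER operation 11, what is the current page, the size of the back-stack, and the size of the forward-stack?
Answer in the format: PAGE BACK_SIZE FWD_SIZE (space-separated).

After 1 (visit(D)): cur=D back=1 fwd=0
After 2 (back): cur=HOME back=0 fwd=1
After 3 (forward): cur=D back=1 fwd=0
After 4 (visit(M)): cur=M back=2 fwd=0
After 5 (visit(H)): cur=H back=3 fwd=0
After 6 (back): cur=M back=2 fwd=1
After 7 (forward): cur=H back=3 fwd=0
After 8 (back): cur=M back=2 fwd=1
After 9 (visit(B)): cur=B back=3 fwd=0
After 10 (back): cur=M back=2 fwd=1
After 11 (back): cur=D back=1 fwd=2

D 1 2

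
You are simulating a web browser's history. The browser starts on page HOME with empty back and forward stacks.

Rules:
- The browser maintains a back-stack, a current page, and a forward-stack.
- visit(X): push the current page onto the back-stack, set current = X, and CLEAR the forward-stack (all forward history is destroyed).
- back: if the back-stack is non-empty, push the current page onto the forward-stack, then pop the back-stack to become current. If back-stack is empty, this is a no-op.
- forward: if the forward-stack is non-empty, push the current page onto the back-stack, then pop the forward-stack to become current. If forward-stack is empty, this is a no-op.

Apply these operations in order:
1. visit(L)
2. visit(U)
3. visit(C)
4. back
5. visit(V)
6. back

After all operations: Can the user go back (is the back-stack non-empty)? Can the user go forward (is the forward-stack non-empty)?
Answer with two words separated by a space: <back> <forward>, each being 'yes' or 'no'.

After 1 (visit(L)): cur=L back=1 fwd=0
After 2 (visit(U)): cur=U back=2 fwd=0
After 3 (visit(C)): cur=C back=3 fwd=0
After 4 (back): cur=U back=2 fwd=1
After 5 (visit(V)): cur=V back=3 fwd=0
After 6 (back): cur=U back=2 fwd=1

Answer: yes yes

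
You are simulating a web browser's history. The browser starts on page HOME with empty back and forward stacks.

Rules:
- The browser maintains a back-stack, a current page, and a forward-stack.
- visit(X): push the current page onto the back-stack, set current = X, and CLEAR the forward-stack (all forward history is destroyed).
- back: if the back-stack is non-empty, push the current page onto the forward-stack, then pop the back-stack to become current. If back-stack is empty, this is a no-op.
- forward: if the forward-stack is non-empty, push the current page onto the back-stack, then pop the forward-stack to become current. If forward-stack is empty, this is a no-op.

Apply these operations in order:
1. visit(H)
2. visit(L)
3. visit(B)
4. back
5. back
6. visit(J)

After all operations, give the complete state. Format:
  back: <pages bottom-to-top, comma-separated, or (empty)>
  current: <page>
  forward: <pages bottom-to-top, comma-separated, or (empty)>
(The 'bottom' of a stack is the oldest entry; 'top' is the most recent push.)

Answer: back: HOME,H
current: J
forward: (empty)

Derivation:
After 1 (visit(H)): cur=H back=1 fwd=0
After 2 (visit(L)): cur=L back=2 fwd=0
After 3 (visit(B)): cur=B back=3 fwd=0
After 4 (back): cur=L back=2 fwd=1
After 5 (back): cur=H back=1 fwd=2
After 6 (visit(J)): cur=J back=2 fwd=0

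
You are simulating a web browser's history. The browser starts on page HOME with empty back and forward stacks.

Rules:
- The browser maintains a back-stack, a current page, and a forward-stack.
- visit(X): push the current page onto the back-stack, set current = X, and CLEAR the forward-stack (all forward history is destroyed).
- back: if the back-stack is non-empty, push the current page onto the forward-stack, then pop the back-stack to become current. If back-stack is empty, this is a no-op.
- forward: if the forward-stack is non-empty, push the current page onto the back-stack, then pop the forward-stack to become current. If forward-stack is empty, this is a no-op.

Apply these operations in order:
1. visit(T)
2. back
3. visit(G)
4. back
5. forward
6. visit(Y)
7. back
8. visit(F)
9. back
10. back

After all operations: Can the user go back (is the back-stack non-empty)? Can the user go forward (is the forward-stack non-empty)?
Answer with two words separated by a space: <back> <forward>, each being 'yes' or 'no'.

Answer: no yes

Derivation:
After 1 (visit(T)): cur=T back=1 fwd=0
After 2 (back): cur=HOME back=0 fwd=1
After 3 (visit(G)): cur=G back=1 fwd=0
After 4 (back): cur=HOME back=0 fwd=1
After 5 (forward): cur=G back=1 fwd=0
After 6 (visit(Y)): cur=Y back=2 fwd=0
After 7 (back): cur=G back=1 fwd=1
After 8 (visit(F)): cur=F back=2 fwd=0
After 9 (back): cur=G back=1 fwd=1
After 10 (back): cur=HOME back=0 fwd=2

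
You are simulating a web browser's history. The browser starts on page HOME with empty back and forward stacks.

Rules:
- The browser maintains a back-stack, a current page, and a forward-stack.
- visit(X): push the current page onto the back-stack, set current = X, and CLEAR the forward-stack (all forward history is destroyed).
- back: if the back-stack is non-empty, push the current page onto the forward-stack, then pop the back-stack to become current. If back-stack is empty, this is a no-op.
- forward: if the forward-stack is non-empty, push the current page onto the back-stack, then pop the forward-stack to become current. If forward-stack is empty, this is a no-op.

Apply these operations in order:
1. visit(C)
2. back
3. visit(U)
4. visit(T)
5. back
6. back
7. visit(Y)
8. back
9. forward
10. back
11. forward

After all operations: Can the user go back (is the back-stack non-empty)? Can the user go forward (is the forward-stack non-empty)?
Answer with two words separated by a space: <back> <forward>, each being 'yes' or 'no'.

After 1 (visit(C)): cur=C back=1 fwd=0
After 2 (back): cur=HOME back=0 fwd=1
After 3 (visit(U)): cur=U back=1 fwd=0
After 4 (visit(T)): cur=T back=2 fwd=0
After 5 (back): cur=U back=1 fwd=1
After 6 (back): cur=HOME back=0 fwd=2
After 7 (visit(Y)): cur=Y back=1 fwd=0
After 8 (back): cur=HOME back=0 fwd=1
After 9 (forward): cur=Y back=1 fwd=0
After 10 (back): cur=HOME back=0 fwd=1
After 11 (forward): cur=Y back=1 fwd=0

Answer: yes no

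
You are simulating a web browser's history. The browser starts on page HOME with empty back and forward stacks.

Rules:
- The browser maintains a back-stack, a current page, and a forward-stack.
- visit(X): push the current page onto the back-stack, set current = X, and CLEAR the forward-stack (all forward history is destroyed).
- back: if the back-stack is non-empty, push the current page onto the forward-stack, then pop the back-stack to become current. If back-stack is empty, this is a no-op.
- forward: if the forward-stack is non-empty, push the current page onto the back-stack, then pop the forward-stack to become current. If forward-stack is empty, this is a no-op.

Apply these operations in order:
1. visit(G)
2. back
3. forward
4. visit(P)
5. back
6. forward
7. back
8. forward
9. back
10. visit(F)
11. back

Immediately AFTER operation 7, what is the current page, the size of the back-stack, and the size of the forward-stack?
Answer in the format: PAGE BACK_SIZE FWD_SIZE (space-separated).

After 1 (visit(G)): cur=G back=1 fwd=0
After 2 (back): cur=HOME back=0 fwd=1
After 3 (forward): cur=G back=1 fwd=0
After 4 (visit(P)): cur=P back=2 fwd=0
After 5 (back): cur=G back=1 fwd=1
After 6 (forward): cur=P back=2 fwd=0
After 7 (back): cur=G back=1 fwd=1

G 1 1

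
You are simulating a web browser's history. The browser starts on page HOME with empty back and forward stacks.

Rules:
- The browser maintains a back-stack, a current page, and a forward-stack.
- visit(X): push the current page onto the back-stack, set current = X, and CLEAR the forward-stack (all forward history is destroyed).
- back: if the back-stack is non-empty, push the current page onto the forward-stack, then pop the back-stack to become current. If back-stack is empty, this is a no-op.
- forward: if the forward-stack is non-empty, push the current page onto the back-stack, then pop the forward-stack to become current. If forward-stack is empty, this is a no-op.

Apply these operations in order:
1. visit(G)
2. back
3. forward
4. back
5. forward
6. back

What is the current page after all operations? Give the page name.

Answer: HOME

Derivation:
After 1 (visit(G)): cur=G back=1 fwd=0
After 2 (back): cur=HOME back=0 fwd=1
After 3 (forward): cur=G back=1 fwd=0
After 4 (back): cur=HOME back=0 fwd=1
After 5 (forward): cur=G back=1 fwd=0
After 6 (back): cur=HOME back=0 fwd=1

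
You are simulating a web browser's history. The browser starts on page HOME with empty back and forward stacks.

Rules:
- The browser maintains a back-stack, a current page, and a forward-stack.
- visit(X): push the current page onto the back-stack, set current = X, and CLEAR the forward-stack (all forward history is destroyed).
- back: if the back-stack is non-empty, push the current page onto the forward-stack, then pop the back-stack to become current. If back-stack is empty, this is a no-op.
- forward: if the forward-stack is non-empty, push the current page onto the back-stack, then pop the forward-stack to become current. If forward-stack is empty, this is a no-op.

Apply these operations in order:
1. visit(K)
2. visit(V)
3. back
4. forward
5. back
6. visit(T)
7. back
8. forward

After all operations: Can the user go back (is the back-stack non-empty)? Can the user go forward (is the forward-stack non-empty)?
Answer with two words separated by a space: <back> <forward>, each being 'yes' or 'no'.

After 1 (visit(K)): cur=K back=1 fwd=0
After 2 (visit(V)): cur=V back=2 fwd=0
After 3 (back): cur=K back=1 fwd=1
After 4 (forward): cur=V back=2 fwd=0
After 5 (back): cur=K back=1 fwd=1
After 6 (visit(T)): cur=T back=2 fwd=0
After 7 (back): cur=K back=1 fwd=1
After 8 (forward): cur=T back=2 fwd=0

Answer: yes no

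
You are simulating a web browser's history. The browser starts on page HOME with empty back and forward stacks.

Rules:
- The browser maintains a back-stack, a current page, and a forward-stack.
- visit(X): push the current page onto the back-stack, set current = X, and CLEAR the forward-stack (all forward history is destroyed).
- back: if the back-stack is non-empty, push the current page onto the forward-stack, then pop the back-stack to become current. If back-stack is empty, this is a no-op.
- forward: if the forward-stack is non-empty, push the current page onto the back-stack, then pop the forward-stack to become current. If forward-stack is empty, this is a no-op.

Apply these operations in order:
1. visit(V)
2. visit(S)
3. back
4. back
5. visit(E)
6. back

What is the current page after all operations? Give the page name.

Answer: HOME

Derivation:
After 1 (visit(V)): cur=V back=1 fwd=0
After 2 (visit(S)): cur=S back=2 fwd=0
After 3 (back): cur=V back=1 fwd=1
After 4 (back): cur=HOME back=0 fwd=2
After 5 (visit(E)): cur=E back=1 fwd=0
After 6 (back): cur=HOME back=0 fwd=1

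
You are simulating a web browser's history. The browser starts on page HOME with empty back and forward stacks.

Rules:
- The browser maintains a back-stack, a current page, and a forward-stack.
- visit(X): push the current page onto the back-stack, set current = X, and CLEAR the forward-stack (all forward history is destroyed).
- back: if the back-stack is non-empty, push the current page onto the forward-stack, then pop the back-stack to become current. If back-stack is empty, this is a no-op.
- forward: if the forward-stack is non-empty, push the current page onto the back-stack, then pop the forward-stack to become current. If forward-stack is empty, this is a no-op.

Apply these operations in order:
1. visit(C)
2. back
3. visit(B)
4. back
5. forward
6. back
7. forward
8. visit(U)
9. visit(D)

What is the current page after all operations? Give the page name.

After 1 (visit(C)): cur=C back=1 fwd=0
After 2 (back): cur=HOME back=0 fwd=1
After 3 (visit(B)): cur=B back=1 fwd=0
After 4 (back): cur=HOME back=0 fwd=1
After 5 (forward): cur=B back=1 fwd=0
After 6 (back): cur=HOME back=0 fwd=1
After 7 (forward): cur=B back=1 fwd=0
After 8 (visit(U)): cur=U back=2 fwd=0
After 9 (visit(D)): cur=D back=3 fwd=0

Answer: D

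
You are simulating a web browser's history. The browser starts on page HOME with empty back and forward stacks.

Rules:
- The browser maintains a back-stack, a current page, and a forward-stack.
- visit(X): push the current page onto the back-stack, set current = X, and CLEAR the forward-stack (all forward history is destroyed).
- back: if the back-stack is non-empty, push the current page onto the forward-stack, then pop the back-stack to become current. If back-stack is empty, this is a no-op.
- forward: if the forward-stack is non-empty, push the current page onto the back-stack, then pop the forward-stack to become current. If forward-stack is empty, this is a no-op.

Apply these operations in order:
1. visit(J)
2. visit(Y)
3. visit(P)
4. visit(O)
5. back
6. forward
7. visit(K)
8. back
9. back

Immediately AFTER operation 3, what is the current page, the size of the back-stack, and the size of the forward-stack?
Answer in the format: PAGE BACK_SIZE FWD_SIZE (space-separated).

After 1 (visit(J)): cur=J back=1 fwd=0
After 2 (visit(Y)): cur=Y back=2 fwd=0
After 3 (visit(P)): cur=P back=3 fwd=0

P 3 0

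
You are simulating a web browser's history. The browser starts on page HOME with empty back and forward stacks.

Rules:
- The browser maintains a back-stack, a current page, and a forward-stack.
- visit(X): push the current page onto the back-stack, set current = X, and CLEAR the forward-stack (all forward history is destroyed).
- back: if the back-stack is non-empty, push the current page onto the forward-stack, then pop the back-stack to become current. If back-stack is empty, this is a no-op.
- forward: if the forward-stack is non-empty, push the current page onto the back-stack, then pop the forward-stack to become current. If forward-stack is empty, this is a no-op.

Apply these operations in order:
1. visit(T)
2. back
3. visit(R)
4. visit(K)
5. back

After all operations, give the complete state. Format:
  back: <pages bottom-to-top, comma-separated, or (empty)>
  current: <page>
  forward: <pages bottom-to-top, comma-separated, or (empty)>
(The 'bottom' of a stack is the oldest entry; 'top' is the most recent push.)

Answer: back: HOME
current: R
forward: K

Derivation:
After 1 (visit(T)): cur=T back=1 fwd=0
After 2 (back): cur=HOME back=0 fwd=1
After 3 (visit(R)): cur=R back=1 fwd=0
After 4 (visit(K)): cur=K back=2 fwd=0
After 5 (back): cur=R back=1 fwd=1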